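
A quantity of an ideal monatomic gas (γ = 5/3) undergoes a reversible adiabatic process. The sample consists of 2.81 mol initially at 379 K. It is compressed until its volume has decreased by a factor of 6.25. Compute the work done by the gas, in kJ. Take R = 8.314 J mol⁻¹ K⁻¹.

Adiabatic: T₁V₁^(γ−1) = T₂V₂^(γ−1) ⇒ T₂ = T₁ (V₁/V₂)^(γ−1).
T₂ = 379 × 6.25^(2/3) = 1286 K.
Q = 0, so ΔU = W_on_gas = nCᵥΔT with Cᵥ = R/(γ−1) = 12.47 J/(mol·K).
ΔU = 2.81 × 12.47 × (1286 − 379) = 31780 J.
Work done by the gas = −ΔU = -31780 J.

W ≈ -31.8 kJ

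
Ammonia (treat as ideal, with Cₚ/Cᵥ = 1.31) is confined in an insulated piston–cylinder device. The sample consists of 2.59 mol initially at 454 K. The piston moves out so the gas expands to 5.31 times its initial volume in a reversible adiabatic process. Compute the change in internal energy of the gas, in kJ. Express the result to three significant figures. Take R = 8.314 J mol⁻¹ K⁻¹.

For a reversible adiabat TV^(γ−1) is constant, so T₂ = T₁ (V₁/V₂)^(γ−1).
T₂ = 454 × (1/5.31)^(0.31) = 270.6 K.
Q = 0, so ΔU = W_on_gas = nCᵥΔT with Cᵥ = R/(γ−1) = 26.82 J/(mol·K).
ΔU = 2.59 × 26.82 × (270.6 − 454) = -12740 J.

ΔU ≈ -12.7 kJ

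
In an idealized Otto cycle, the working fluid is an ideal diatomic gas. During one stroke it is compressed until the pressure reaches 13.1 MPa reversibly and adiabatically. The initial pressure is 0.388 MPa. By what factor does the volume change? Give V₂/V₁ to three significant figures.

From PV^γ = const, V₂/V₁ = (P₁/P₂)^(1/γ).
For a diatomic ideal gas γ = 7/5.
V₂/V₁ = (0.388/13.1)^(5/7) = 0.08096.

V₂/V₁ ≈ 0.0810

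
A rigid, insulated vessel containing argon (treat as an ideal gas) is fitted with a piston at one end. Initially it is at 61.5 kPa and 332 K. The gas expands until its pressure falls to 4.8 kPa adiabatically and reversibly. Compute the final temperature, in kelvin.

T₂ ≈ 120 K

Along an adiabat T P^((1−γ)/γ) is constant, so T₂ = T₁ (P₂/P₁)^((γ−1)/γ).
For a monatomic ideal gas γ = 5/3, so (γ−1)/γ = 2/5.
T₂ = 332 × (4.8/61.5)^(2/5) = 119.7 K.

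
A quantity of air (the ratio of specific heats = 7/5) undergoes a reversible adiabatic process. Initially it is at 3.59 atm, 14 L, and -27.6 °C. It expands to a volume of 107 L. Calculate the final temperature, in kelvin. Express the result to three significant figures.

For a reversible adiabat TV^(γ−1) is constant, so T₂ = T₁ (V₁/V₂)^(γ−1).
T₁ = -27.6 °C = 245.5 K.
T₂ = 245.5 × (14/107)^(2/5) = 108.9 K.

T₂ ≈ 109 K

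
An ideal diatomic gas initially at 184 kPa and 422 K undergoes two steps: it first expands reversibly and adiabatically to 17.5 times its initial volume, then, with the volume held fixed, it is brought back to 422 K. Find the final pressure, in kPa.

For a diatomic ideal gas γ = 7/5.
Adiabatic step (PV^γ = const): P₂ = 184×(1/17.5)^(7/5) = 3.346 kPa; T₂ = 422×(1/17.5)^(2/5) = 134.3 K.
Isochoric: P₃ = P₂(T₃/T₂) = 3.346 × (422/134.3) = 10.51 kPa.

P₃ ≈ 10.5 kPa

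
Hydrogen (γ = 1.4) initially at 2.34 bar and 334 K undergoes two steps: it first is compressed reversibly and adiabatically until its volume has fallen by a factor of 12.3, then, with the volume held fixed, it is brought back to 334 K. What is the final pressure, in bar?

Adiabatic step (PV^γ = const): P₂ = 2.34×12.3^(1.4) = 78.54 bar; T₂ = 334×12.3^(0.4) = 911.4 K.
Isochoric: P₃ = P₂(T₃/T₂) = 78.54 × (334/911.4) = 28.78 bar.

P₃ ≈ 28.8 bar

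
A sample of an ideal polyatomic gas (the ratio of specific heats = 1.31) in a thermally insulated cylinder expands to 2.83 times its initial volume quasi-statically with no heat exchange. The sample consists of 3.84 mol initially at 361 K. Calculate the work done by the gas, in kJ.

Adiabatic: T₁V₁^(γ−1) = T₂V₂^(γ−1) ⇒ T₂ = T₁ (V₁/V₂)^(γ−1).
T₂ = 361 × (1/2.83)^(0.31) = 261.5 K.
Q = 0, so ΔU = W_on_gas = nCᵥΔT with Cᵥ = R/(γ−1) = 26.82 J/(mol·K).
ΔU = 3.84 × 26.82 × (261.5 − 361) = -10250 J.
Work done by the gas = −ΔU = 10250 J.

W ≈ 10.2 kJ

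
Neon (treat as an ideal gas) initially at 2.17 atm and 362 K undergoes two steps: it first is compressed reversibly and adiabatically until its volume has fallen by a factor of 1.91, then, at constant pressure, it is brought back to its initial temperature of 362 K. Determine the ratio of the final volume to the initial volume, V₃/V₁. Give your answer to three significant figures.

For a monatomic ideal gas γ = 5/3.
Adiabatic step: V₂/V₁ = 0.5236; T₂ = T₁·1.91^(2/3) = 557.3 K.
Isobaric step: V₃/V₂ = T₃/T₂ = 362/557.3.
V₃/V₁ = (V₂/V₁)(V₃/V₂) = 0.5236 × (362/557.3) = 0.3401.

V₃/V₁ ≈ 0.340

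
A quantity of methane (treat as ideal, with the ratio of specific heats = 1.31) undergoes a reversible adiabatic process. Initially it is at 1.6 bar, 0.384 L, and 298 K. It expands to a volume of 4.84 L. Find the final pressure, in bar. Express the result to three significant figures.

P₂ ≈ 0.0579 bar

Since PV^γ is constant along a reversible adiabat, P₂ = P₁ (V₁/V₂)^γ.
P₂ = 1.6 × (0.384/4.84)^(1.31) = 0.05787 bar.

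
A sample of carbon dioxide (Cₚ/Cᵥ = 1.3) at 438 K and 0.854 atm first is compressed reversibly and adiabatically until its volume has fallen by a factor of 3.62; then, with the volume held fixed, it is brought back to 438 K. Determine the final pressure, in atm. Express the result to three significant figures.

Adiabatic step (PV^γ = const): P₂ = 0.854×3.62^(1.3) = 4.548 atm; T₂ = 438×3.62^(0.3) = 644.3 K.
Isochoric: P₃ = P₂(T₃/T₂) = 4.548 × (438/644.3) = 3.091 atm.

P₃ ≈ 3.09 atm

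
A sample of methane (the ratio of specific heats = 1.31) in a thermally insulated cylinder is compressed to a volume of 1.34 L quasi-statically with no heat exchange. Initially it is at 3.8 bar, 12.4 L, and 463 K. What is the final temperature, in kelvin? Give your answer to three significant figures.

Adiabatic: T₁V₁^(γ−1) = T₂V₂^(γ−1) ⇒ T₂ = T₁ (V₁/V₂)^(γ−1).
T₂ = 463 × (12.4/1.34)^(0.31) = 922.9 K.

T₂ ≈ 923 K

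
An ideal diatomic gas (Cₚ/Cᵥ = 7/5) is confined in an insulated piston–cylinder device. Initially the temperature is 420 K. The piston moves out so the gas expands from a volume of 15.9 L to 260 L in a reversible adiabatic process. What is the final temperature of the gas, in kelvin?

For a reversible adiabat TV^(γ−1) is constant, so T₂ = T₁ (V₁/V₂)^(γ−1).
T₂ = 420 × (15.9/260)^(2/5) = 137.3 K.

T₂ ≈ 137 K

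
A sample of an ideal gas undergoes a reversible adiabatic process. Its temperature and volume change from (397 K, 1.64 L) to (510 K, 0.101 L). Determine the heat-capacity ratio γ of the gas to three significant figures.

γ ≈ 1.09

TV^(γ−1) = const ⇒ γ − 1 = ln(T₂/T₁) / ln(V₁/V₂).
γ = 1 + ln(510/397) / ln(1.64/0.101) = 1.09.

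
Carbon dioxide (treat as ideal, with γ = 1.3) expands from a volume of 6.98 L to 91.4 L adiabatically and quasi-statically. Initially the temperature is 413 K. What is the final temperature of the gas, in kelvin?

T₂ ≈ 191 K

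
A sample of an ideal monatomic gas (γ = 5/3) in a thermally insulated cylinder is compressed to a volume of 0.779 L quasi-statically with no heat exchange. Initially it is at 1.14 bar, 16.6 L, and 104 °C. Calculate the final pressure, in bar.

Adiabatic: P₁V₁^γ = P₂V₂^γ ⇒ P₂ = P₁ (V₁/V₂)^γ.
P₂ = 1.14 × (16.6/0.779)^(5/3) = 186.7 bar.

P₂ ≈ 187 bar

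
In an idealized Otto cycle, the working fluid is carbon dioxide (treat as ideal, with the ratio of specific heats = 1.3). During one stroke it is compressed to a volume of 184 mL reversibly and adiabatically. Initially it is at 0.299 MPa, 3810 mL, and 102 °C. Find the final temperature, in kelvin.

For a reversible adiabat TV^(γ−1) is constant, so T₂ = T₁ (V₁/V₂)^(γ−1).
T₁ = 102 °C = 375.1 K.
T₂ = 375.1 × (3810/184)^(0.3) = 931.2 K.

T₂ ≈ 931 K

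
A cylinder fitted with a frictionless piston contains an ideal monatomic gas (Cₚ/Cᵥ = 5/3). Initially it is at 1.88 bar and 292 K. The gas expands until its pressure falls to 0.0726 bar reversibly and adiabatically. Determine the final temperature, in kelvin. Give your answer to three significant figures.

Adiabatic: T₂/T₁ = (P₂/P₁)^((γ−1)/γ).
T₂ = 292 × (0.0726/1.88)^(2/5) = 79.45 K.

T₂ ≈ 79.5 K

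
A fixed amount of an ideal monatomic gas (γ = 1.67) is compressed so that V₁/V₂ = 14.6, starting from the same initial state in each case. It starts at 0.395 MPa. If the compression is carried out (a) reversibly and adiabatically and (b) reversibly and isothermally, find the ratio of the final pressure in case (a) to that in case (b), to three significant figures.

Isothermal: P_b = P₁(V₁/V₂) = 0.395×14.6.
Adiabatic: P_a = P₁(V₁/V₂)^γ = 0.395×14.6^(1.67).
P_a/P_b = (V₁/V₂)^(γ−1) = 14.6^(0.67) = 6.027.

P_adiabatic / P_isothermal ≈ 6.03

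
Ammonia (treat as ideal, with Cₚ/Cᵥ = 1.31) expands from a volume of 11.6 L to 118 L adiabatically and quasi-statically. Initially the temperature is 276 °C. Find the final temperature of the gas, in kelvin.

Adiabatic: T₁V₁^(γ−1) = T₂V₂^(γ−1) ⇒ T₂ = T₁ (V₁/V₂)^(γ−1).
T₁ = 276 °C = 549.1 K.
T₂ = 549.1 × (11.6/118)^(0.31) = 267.5 K.

T₂ ≈ 268 K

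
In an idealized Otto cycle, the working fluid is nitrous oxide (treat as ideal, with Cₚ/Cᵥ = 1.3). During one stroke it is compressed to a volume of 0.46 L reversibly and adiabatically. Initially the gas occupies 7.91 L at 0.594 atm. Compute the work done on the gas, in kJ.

W ≈ 2.14 kJ

P₂ = P₁(V₁/V₂)^γ = 0.594×(7.91/0.46)^(1.3) = 23.98 atm.
For a reversible adiabat, W_by_gas = (P₁V₁ − P₂V₂)/(γ−1).
W_by = (60190×0.00791 − 2.43×10^6×0.00046) / (0.3) = -2139 J.
W_on_gas = −W_by = 2139 J.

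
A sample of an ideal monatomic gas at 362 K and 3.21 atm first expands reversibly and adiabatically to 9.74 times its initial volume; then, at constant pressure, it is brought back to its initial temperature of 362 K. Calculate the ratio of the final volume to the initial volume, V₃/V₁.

For a monatomic ideal gas γ = 5/3.
Adiabatic step: V₂/V₁ = 9.74; T₂ = T₁·(1/9.74)^(2/3) = 79.37 K.
Isobaric step: V₃/V₂ = T₃/T₂ = 362/79.37.
V₃/V₁ = (V₂/V₁)(V₃/V₂) = 9.74 × (362/79.37) = 44.42.

V₃/V₁ ≈ 44.4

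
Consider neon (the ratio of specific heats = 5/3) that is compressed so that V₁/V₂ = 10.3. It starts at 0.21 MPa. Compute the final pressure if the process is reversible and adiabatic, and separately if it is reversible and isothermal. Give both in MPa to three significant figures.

Isothermal: P₂ = P₁(V₁/V₂) = 0.21×10.3 = 2.163 MPa.
Adiabatic: P₂ = P₁(V₁/V₂)^γ = 0.21×10.3^(5/3) = 10.24 MPa.

adiabatic: 10.2 MPa; isothermal: 2.16 MPa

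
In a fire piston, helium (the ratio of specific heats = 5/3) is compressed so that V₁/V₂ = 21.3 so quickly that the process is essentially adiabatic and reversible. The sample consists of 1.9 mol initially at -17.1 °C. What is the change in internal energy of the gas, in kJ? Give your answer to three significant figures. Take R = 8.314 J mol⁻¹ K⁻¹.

ΔU ≈ 40.6 kJ

For a reversible adiabat TV^(γ−1) is constant, so T₂ = T₁ (V₁/V₂)^(γ−1).
T₁ = -17.1 °C = 256 K.
T₂ = 256 × 21.3^(2/3) = 1967 K.
Q = 0, so ΔU = W_on_gas = nCᵥΔT with Cᵥ = R/(γ−1) = 12.47 J/(mol·K).
ΔU = 1.9 × 12.47 × (1967 − 256) = 40550 J.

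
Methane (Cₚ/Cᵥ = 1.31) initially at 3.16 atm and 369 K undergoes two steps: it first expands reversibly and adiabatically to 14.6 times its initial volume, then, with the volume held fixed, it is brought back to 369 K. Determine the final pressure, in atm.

Adiabatic step (PV^γ = const): P₂ = 3.16×(1/14.6)^(1.31) = 0.09427 atm; T₂ = 369×(1/14.6)^(0.31) = 160.7 K.
Isochoric: P₃ = P₂(T₃/T₂) = 0.09427 × (369/160.7) = 0.2164 atm.

P₃ ≈ 0.216 atm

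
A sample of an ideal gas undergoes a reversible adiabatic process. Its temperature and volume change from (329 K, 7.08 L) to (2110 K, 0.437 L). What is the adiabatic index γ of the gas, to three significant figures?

γ ≈ 1.67

TV^(γ−1) = const ⇒ γ − 1 = ln(T₂/T₁) / ln(V₁/V₂).
γ = 1 + ln(2110/329) / ln(7.08/0.437) = 1.667.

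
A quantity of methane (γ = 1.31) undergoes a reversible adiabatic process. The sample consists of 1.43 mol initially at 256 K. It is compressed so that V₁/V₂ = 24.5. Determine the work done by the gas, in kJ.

Adiabatic: T₁V₁^(γ−1) = T₂V₂^(γ−1) ⇒ T₂ = T₁ (V₁/V₂)^(γ−1).
T₂ = 256 × 24.5^(0.31) = 690.1 K.
Q = 0, so ΔU = W_on_gas = nCᵥΔT with Cᵥ = R/(γ−1) = 26.82 J/(mol·K).
ΔU = 1.43 × 26.82 × (690.1 − 256) = 16650 J.
Work done by the gas = −ΔU = -16650 J.

W ≈ -16.6 kJ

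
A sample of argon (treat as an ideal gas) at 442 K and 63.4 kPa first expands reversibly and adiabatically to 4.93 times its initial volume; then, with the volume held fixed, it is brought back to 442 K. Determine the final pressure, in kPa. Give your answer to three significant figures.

P₃ ≈ 12.9 kPa

For a monatomic ideal gas γ = 5/3.
Adiabatic step (PV^γ = const): P₂ = 63.4×(1/4.93)^(5/3) = 4.44 kPa; T₂ = 442×(1/4.93)^(2/3) = 152.6 K.
Isochoric: P₃ = P₂(T₃/T₂) = 4.44 × (442/152.6) = 12.86 kPa.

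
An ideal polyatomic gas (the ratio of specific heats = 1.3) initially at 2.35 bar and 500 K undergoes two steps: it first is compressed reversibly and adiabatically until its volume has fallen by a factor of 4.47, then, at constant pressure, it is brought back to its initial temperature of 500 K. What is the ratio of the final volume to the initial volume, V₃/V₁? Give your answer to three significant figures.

Adiabatic step: V₂/V₁ = 0.2237; T₂ = T₁·4.47^(0.3) = 783.5 K.
Isobaric step: V₃/V₂ = T₃/T₂ = 500/783.5.
V₃/V₁ = (V₂/V₁)(V₃/V₂) = 0.2237 × (500/783.5) = 0.1428.

V₃/V₁ ≈ 0.143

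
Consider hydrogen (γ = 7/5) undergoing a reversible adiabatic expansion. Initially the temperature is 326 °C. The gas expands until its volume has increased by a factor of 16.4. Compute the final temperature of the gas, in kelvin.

T₂ ≈ 196 K

For a reversible adiabat TV^(γ−1) is constant, so T₂ = T₁ (V₁/V₂)^(γ−1).
T₁ = 326 °C = 599.1 K.
T₂ = 599.1 × (1/16.4)^(2/5) = 195.7 K.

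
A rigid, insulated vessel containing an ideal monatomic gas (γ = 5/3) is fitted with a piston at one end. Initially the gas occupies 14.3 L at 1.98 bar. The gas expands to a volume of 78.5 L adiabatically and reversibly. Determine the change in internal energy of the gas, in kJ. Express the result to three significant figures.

P₂ = P₁(V₁/V₂)^γ = 1.98×(14.3/78.5)^(5/3) = 0.1159 bar.
For a reversible adiabat, W_by_gas = (P₁V₁ − P₂V₂)/(γ−1).
W_by = (198000×0.0143 − 11590×0.0785) / (2/3) = 2882 J.
Q = 0 ⇒ ΔU = −W_by = -2882 J.

ΔU ≈ -2.88 kJ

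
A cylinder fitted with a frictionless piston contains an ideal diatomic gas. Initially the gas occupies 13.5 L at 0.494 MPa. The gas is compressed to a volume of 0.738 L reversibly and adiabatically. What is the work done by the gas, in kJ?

W ≈ -36.7 kJ

γ = 7/5 for a diatomic ideal gas.
P₂ = P₁(V₁/V₂)^γ = 0.494×(13.5/0.738)^(7/5) = 28.9 MPa.
For a reversible adiabat, W_by_gas = (P₁V₁ − P₂V₂)/(γ−1).
W_by = (494000×0.0135 − 2.89×10^7×0.000738) / (2/5) = -36650 J.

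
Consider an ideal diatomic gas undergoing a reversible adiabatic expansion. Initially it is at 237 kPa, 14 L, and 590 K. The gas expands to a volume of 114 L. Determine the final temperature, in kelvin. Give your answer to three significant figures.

Adiabatic: T₁V₁^(γ−1) = T₂V₂^(γ−1) ⇒ T₂ = T₁ (V₁/V₂)^(γ−1).
γ = 7/5 for a diatomic ideal gas.
T₂ = 590 × (14/114)^(2/5) = 255 K.

T₂ ≈ 255 K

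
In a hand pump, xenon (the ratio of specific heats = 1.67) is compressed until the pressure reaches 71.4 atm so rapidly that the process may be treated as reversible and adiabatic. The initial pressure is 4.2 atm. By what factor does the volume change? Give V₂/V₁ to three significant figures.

V₂/V₁ ≈ 0.183

From PV^γ = const, V₂/V₁ = (P₁/P₂)^(1/γ).
V₂/V₁ = (4.2/71.4)^(0.599) = 0.1833.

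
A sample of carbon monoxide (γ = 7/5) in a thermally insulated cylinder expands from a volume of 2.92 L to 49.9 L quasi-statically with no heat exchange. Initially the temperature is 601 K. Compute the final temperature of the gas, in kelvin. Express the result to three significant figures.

T₂ ≈ 193 K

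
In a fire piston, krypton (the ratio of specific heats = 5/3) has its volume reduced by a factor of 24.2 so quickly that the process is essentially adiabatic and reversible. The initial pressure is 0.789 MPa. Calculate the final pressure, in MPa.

P₂ ≈ 160 MPa

Since PV^γ is constant along a reversible adiabat, P₂ = P₁ (V₁/V₂)^γ.
P₂ = 0.789 × 24.2^(5/3) = 159.7 MPa.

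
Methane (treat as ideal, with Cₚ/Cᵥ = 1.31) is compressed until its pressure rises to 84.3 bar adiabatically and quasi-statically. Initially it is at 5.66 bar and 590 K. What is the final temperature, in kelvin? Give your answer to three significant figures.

Adiabatic: T₂/T₁ = (P₂/P₁)^((γ−1)/γ).
T₂ = 590 × (84.3/5.66)^(0.237) = 1118 K.

T₂ ≈ 1120 K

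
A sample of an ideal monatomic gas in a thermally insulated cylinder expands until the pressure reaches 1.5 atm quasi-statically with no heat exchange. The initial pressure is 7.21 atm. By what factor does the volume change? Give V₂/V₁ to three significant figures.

V₂/V₁ ≈ 2.57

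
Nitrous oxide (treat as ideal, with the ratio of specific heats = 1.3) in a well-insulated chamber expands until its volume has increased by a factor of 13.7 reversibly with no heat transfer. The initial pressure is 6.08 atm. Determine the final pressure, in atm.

Since PV^γ is constant along a reversible adiabat, P₂ = P₁ (V₁/V₂)^γ.
P₂ = 6.08 × (1/13.7)^(1.3) = 0.2024 atm.

P₂ ≈ 0.202 atm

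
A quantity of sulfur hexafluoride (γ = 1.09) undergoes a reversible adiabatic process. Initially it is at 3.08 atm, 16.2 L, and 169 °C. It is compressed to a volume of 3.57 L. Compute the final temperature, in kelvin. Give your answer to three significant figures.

T₂ ≈ 507 K

Adiabatic: T₁V₁^(γ−1) = T₂V₂^(γ−1) ⇒ T₂ = T₁ (V₁/V₂)^(γ−1).
T₁ = 169 °C = 442.1 K.
T₂ = 442.1 × (16.2/3.57)^(0.09) = 506.6 K.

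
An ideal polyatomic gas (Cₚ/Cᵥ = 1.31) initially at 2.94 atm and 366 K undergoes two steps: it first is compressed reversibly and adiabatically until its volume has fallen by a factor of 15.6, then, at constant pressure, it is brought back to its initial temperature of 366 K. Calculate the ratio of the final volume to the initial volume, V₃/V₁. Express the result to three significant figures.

V₃/V₁ ≈ 0.0274

Adiabatic step: V₂/V₁ = 0.0641; T₂ = T₁·15.6^(0.31) = 857.7 K.
Isobaric step: V₃/V₂ = T₃/T₂ = 366/857.7.
V₃/V₁ = (V₂/V₁)(V₃/V₂) = 0.0641 × (366/857.7) = 0.02735.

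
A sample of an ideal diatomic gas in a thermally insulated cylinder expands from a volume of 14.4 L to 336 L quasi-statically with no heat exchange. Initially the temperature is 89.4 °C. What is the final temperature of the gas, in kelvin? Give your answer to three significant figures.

Adiabatic: T₁V₁^(γ−1) = T₂V₂^(γ−1) ⇒ T₂ = T₁ (V₁/V₂)^(γ−1).
For a diatomic ideal gas γ = 7/5, so γ−1 = 2/5.
T₁ = 89.4 °C = 362.5 K.
T₂ = 362.5 × (14.4/336)^(2/5) = 102.8 K.

T₂ ≈ 103 K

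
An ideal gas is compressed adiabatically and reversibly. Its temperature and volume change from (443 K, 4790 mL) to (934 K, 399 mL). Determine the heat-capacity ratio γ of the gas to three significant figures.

γ ≈ 1.30

TV^(γ−1) = const ⇒ γ − 1 = ln(T₂/T₁) / ln(V₁/V₂).
γ = 1 + ln(934/443) / ln(4790/399) = 1.3.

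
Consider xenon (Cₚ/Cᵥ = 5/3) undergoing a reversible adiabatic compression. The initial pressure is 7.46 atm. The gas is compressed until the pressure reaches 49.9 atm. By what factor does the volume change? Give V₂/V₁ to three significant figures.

V₂/V₁ ≈ 0.320

From PV^γ = const, V₂/V₁ = (P₁/P₂)^(1/γ).
V₂/V₁ = (7.46/49.9)^(3/5) = 0.3197.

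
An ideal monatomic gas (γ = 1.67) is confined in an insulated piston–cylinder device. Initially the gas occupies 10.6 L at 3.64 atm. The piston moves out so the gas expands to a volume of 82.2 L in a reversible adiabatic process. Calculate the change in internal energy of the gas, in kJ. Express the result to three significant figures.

P₂ = P₁(V₁/V₂)^γ = 3.64×(10.6/82.2)^(1.67) = 0.119 atm.
For a reversible adiabat, W_by_gas = (P₁V₁ − P₂V₂)/(γ−1).
W_by = (368800×0.0106 − 12060×0.0822) / (0.67) = 4356 J.
Q = 0 ⇒ ΔU = −W_by = -4356 J.

ΔU ≈ -4.36 kJ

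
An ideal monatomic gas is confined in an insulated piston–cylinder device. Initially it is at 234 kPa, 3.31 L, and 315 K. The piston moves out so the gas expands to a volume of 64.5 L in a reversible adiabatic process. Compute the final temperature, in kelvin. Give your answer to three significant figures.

Adiabatic: T₁V₁^(γ−1) = T₂V₂^(γ−1) ⇒ T₂ = T₁ (V₁/V₂)^(γ−1).
γ = 5/3 for a monatomic ideal gas.
T₂ = 315 × (3.31/64.5)^(2/3) = 43.5 K.

T₂ ≈ 43.5 K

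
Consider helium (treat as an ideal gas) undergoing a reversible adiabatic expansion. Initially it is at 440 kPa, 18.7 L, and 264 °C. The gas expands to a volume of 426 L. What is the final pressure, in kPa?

P₂ ≈ 2.40 kPa

Since PV^γ is constant along a reversible adiabat, P₂ = P₁ (V₁/V₂)^γ.
γ = 5/3 for a monatomic ideal gas.
P₂ = 440 × (18.7/426)^(5/3) = 2.403 kPa.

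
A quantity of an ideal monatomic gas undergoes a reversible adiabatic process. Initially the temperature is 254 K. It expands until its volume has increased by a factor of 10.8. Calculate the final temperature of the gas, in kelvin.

T₂ ≈ 52.0 K

Adiabatic: T₁V₁^(γ−1) = T₂V₂^(γ−1) ⇒ T₂ = T₁ (V₁/V₂)^(γ−1).
For a monatomic ideal gas γ = 5/3, so γ−1 = 2/3.
T₂ = 254 × (1/10.8)^(2/3) = 51.99 K.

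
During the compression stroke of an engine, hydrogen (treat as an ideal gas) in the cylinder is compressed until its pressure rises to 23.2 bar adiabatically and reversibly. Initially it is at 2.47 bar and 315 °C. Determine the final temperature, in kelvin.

T₂ ≈ 1120 K

Adiabatic: T₂/T₁ = (P₂/P₁)^((γ−1)/γ).
For a diatomic ideal gas γ = 7/5, so (γ−1)/γ = 2/7.
T₁ = 315 °C = 588.1 K.
T₂ = 588.1 × (23.2/2.47)^(2/7) = 1115 K.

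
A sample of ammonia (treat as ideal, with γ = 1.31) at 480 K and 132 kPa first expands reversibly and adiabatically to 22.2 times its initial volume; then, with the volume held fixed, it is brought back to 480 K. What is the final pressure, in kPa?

Adiabatic step (PV^γ = const): P₂ = 132×(1/22.2)^(1.31) = 2.274 kPa; T₂ = 480×(1/22.2)^(0.31) = 183.6 K.
Isochoric: P₃ = P₂(T₃/T₂) = 2.274 × (480/183.6) = 5.946 kPa.

P₃ ≈ 5.95 kPa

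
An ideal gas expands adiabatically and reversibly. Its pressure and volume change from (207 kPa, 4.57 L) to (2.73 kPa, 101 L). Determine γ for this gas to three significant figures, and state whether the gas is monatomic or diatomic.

γ ≈ 1.40; diatomic

PV^γ = const ⇒ γ = ln(P₂/P₁) / ln(V₁/V₂).
γ = ln(2.73/207) / ln(4.57/101) = 1.398.
γ ≈ 1.40 is close to 7/5, so the gas is diatomic.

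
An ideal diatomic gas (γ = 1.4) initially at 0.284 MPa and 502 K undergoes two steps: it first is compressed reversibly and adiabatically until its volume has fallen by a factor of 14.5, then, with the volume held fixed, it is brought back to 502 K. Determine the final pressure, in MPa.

P₃ ≈ 4.12 MPa

Adiabatic step (PV^γ = const): P₂ = 0.284×14.5^(1.4) = 12 MPa; T₂ = 502×14.5^(0.4) = 1463 K.
Isochoric: P₃ = P₂(T₃/T₂) = 12 × (502/1463) = 4.118 MPa.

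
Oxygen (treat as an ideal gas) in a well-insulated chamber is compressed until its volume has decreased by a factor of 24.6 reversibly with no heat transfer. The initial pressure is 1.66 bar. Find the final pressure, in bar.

P₂ ≈ 147 bar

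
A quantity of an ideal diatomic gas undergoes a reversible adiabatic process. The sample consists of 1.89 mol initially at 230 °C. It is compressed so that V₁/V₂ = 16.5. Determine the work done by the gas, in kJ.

Adiabatic: T₁V₁^(γ−1) = T₂V₂^(γ−1) ⇒ T₂ = T₁ (V₁/V₂)^(γ−1).
γ = 7/5 for a diatomic ideal gas, so γ−1 = 2/5.
T₁ = 230 °C = 503.1 K.
T₂ = 503.1 × 16.5^(2/5) = 1544 K.
Q = 0, so ΔU = W_on_gas = nCᵥΔT with Cᵥ = R/(γ−1) = 20.79 J/(mol·K).
ΔU = 1.89 × 20.79 × (1544 − 503.1) = 40890 J.
Work done by the gas = −ΔU = -40890 J.

W ≈ -40.9 kJ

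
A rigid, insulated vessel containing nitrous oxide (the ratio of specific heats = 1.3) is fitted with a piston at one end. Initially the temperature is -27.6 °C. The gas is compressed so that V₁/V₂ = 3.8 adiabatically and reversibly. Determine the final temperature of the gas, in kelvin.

T₂ ≈ 367 K

Adiabatic: T₁V₁^(γ−1) = T₂V₂^(γ−1) ⇒ T₂ = T₁ (V₁/V₂)^(γ−1).
T₁ = -27.6 °C = 245.5 K.
T₂ = 245.5 × 3.8^(0.3) = 366.5 K.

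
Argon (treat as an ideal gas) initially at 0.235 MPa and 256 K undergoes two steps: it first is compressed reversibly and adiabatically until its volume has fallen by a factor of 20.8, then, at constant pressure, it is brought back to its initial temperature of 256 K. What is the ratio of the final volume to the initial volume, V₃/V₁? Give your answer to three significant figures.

For a monatomic ideal gas γ = 5/3.
Adiabatic step: V₂/V₁ = 0.04808; T₂ = T₁·20.8^(2/3) = 1936 K.
Isobaric step: V₃/V₂ = T₃/T₂ = 256/1936.
V₃/V₁ = (V₂/V₁)(V₃/V₂) = 0.04808 × (256/1936) = 0.006357.

V₃/V₁ ≈ 0.00636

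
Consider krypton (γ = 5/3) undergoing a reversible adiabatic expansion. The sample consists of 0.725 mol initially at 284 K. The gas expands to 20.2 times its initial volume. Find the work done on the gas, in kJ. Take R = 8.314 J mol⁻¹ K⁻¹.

For a reversible adiabat TV^(γ−1) is constant, so T₂ = T₁ (V₁/V₂)^(γ−1).
T₂ = 284 × (1/20.2)^(2/3) = 38.29 K.
Q = 0, so ΔU = W_on_gas = nCᵥΔT with Cᵥ = R/(γ−1) = 12.47 J/(mol·K).
ΔU = 0.725 × 12.47 × (38.29 − 284) = -2222 J.

W ≈ -2.22 kJ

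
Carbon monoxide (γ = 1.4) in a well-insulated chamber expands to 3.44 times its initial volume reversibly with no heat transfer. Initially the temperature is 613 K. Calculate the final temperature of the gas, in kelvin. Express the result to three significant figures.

T₂ ≈ 374 K

Adiabatic: T₁V₁^(γ−1) = T₂V₂^(γ−1) ⇒ T₂ = T₁ (V₁/V₂)^(γ−1).
T₂ = 613 × (1/3.44)^(0.4) = 374 K.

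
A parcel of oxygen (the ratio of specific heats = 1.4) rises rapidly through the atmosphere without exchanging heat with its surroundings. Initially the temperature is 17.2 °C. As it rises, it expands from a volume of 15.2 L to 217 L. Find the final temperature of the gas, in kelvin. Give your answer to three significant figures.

T₂ ≈ 100 K

For a reversible adiabat TV^(γ−1) is constant, so T₂ = T₁ (V₁/V₂)^(γ−1).
T₁ = 17.2 °C = 290.3 K.
T₂ = 290.3 × (15.2/217)^(0.4) = 100.2 K.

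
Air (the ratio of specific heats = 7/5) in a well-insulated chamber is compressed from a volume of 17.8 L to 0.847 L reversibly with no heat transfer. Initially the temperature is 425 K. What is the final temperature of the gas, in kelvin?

T₂ ≈ 1440 K

For a reversible adiabat TV^(γ−1) is constant, so T₂ = T₁ (V₁/V₂)^(γ−1).
T₂ = 425 × (17.8/0.847)^(2/5) = 1437 K.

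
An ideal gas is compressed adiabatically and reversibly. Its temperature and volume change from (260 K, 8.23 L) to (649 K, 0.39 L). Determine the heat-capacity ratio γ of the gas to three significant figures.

γ ≈ 1.30

TV^(γ−1) = const ⇒ γ − 1 = ln(T₂/T₁) / ln(V₁/V₂).
γ = 1 + ln(649/260) / ln(8.23/0.39) = 1.3.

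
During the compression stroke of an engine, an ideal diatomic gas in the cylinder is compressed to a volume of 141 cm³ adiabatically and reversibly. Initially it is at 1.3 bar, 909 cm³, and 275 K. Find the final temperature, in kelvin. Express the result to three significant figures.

T₂ ≈ 580 K

For a reversible adiabat TV^(γ−1) is constant, so T₂ = T₁ (V₁/V₂)^(γ−1).
γ = 7/5 for a diatomic ideal gas.
T₂ = 275 × (909/141)^(2/5) = 579.5 K.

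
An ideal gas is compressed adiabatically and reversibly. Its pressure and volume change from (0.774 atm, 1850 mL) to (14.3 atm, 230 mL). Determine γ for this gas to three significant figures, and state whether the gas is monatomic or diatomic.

γ ≈ 1.40; diatomic

PV^γ = const ⇒ γ = ln(P₂/P₁) / ln(V₁/V₂).
γ = ln(14.3/0.774) / ln(1850/230) = 1.399.
γ ≈ 1.40 is close to 7/5, so the gas is diatomic.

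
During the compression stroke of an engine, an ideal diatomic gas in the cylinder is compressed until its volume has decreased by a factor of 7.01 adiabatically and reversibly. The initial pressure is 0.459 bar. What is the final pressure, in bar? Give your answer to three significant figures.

Adiabatic: P₁V₁^γ = P₂V₂^γ ⇒ P₂ = P₁ (V₁/V₂)^γ.
For a diatomic ideal gas γ = 7/5.
P₂ = 0.459 × 7.01^(7/5) = 7.012 bar.

P₂ ≈ 7.01 bar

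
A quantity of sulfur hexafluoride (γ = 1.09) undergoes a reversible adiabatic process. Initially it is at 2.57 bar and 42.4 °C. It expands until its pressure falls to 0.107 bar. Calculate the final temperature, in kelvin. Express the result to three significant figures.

Along an adiabat T P^((1−γ)/γ) is constant, so T₂ = T₁ (P₂/P₁)^((γ−1)/γ).
T₁ = 42.4 °C = 315.5 K.
T₂ = 315.5 × (0.107/2.57)^(0.0826) = 242.7 K.

T₂ ≈ 243 K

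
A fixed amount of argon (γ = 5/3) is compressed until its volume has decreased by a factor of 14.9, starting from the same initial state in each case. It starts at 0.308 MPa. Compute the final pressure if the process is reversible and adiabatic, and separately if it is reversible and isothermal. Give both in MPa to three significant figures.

adiabatic: 27.8 MPa; isothermal: 4.59 MPa

Isothermal: P₂ = P₁(V₁/V₂) = 0.308×14.9 = 4.589 MPa.
Adiabatic: P₂ = P₁(V₁/V₂)^γ = 0.308×14.9^(5/3) = 27.79 MPa.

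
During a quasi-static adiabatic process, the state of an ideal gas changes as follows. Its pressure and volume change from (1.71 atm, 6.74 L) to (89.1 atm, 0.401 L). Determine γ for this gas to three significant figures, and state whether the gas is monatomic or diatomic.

γ ≈ 1.40; diatomic

PV^γ = const ⇒ γ = ln(P₂/P₁) / ln(V₁/V₂).
γ = ln(89.1/1.71) / ln(6.74/0.401) = 1.401.
γ ≈ 1.40 is close to 7/5, so the gas is diatomic.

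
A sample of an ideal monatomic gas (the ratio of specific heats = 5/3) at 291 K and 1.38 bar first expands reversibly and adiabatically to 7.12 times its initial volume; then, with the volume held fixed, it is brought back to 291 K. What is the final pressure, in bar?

Adiabatic step (PV^γ = const): P₂ = 1.38×(1/7.12)^(5/3) = 0.05237 bar; T₂ = 291×(1/7.12)^(2/3) = 78.63 K.
Isochoric: P₃ = P₂(T₃/T₂) = 0.05237 × (291/78.63) = 0.1938 bar.

P₃ ≈ 0.194 bar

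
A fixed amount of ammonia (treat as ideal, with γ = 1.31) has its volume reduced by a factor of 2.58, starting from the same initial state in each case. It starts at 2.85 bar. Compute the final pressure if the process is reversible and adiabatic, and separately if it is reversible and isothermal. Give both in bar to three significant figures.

adiabatic: 9.86 bar; isothermal: 7.35 bar

Isothermal: P₂ = P₁(V₁/V₂) = 2.85×2.58 = 7.353 bar.
Adiabatic: P₂ = P₁(V₁/V₂)^γ = 2.85×2.58^(1.31) = 9.864 bar.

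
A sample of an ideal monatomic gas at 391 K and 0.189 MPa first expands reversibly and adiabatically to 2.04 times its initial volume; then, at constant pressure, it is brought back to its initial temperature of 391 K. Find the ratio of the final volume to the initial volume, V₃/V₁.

V₃/V₁ ≈ 3.28

For a monatomic ideal gas γ = 5/3.
Adiabatic step: V₂/V₁ = 2.04; T₂ = T₁·(1/2.04)^(2/3) = 243.1 K.
Isobaric step: V₃/V₂ = T₃/T₂ = 391/243.1.
V₃/V₁ = (V₂/V₁)(V₃/V₂) = 2.04 × (391/243.1) = 3.281.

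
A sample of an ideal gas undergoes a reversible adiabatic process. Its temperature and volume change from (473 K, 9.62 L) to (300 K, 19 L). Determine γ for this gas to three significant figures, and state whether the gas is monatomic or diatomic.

γ ≈ 1.67; monatomic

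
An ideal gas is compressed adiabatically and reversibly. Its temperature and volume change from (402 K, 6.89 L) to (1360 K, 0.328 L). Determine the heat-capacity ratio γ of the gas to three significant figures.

TV^(γ−1) = const ⇒ γ − 1 = ln(T₂/T₁) / ln(V₁/V₂).
γ = 1 + ln(1360/402) / ln(6.89/0.328) = 1.4.

γ ≈ 1.40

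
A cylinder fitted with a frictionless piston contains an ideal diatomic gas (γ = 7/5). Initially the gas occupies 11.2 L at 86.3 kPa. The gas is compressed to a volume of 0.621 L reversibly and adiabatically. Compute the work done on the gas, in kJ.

W ≈ 5.27 kJ

P₂ = P₁(V₁/V₂)^γ = 86.3×(11.2/0.621)^(7/5) = 4950 kPa.
For a reversible adiabat, W_by_gas = (P₁V₁ − P₂V₂)/(γ−1).
W_by = (86300×0.0112 − 4.95×10^6×0.000621) / (2/5) = -5268 J.
W_on_gas = −W_by = 5268 J.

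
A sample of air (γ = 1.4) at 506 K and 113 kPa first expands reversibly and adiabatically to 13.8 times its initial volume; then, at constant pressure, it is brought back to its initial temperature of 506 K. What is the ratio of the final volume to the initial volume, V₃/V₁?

Adiabatic step: V₂/V₁ = 13.8; T₂ = T₁·(1/13.8)^(0.4) = 177.1 K.
Isobaric step: V₃/V₂ = T₃/T₂ = 506/177.1.
V₃/V₁ = (V₂/V₁)(V₃/V₂) = 13.8 × (506/177.1) = 39.43.

V₃/V₁ ≈ 39.4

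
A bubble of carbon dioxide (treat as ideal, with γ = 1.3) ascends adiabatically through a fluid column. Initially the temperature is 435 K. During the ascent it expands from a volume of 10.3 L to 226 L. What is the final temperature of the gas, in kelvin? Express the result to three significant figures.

T₂ ≈ 172 K

For a reversible adiabat TV^(γ−1) is constant, so T₂ = T₁ (V₁/V₂)^(γ−1).
T₂ = 435 × (10.3/226)^(0.3) = 172.2 K.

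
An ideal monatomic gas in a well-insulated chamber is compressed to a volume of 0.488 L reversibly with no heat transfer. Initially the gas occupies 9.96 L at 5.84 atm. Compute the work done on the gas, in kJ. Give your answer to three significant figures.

W ≈ 57.2 kJ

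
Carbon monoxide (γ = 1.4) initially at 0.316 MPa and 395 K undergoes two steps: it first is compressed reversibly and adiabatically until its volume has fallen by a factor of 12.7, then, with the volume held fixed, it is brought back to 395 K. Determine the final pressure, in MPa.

Adiabatic step (PV^γ = const): P₂ = 0.316×12.7^(1.4) = 11.09 MPa; T₂ = 395×12.7^(0.4) = 1092 K.
Isochoric: P₃ = P₂(T₃/T₂) = 11.09 × (395/1092) = 4.013 MPa.

P₃ ≈ 4.01 MPa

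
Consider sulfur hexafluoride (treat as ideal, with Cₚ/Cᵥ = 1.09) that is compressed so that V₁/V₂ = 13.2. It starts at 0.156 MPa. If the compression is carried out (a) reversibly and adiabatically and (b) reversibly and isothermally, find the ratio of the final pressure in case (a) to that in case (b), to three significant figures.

P_adiabatic / P_isothermal ≈ 1.26

Isothermal: P_b = P₁(V₁/V₂) = 0.156×13.2.
Adiabatic: P_a = P₁(V₁/V₂)^γ = 0.156×13.2^(1.09).
P_a/P_b = (V₁/V₂)^(γ−1) = 13.2^(0.09) = 1.261.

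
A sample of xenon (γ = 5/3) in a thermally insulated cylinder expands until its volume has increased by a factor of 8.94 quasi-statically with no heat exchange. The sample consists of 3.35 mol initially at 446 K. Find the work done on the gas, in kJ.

Adiabatic: T₁V₁^(γ−1) = T₂V₂^(γ−1) ⇒ T₂ = T₁ (V₁/V₂)^(γ−1).
T₂ = 446 × (1/8.94)^(2/3) = 103.5 K.
Q = 0, so ΔU = W_on_gas = nCᵥΔT with Cᵥ = R/(γ−1) = 12.47 J/(mol·K).
ΔU = 3.35 × 12.47 × (103.5 − 446) = -14310 J.

W ≈ -14.3 kJ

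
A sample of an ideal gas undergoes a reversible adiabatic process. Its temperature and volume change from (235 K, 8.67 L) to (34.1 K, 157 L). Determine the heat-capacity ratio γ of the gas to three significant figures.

γ ≈ 1.67

TV^(γ−1) = const ⇒ γ − 1 = ln(T₂/T₁) / ln(V₁/V₂).
γ = 1 + ln(34.1/235) / ln(8.67/157) = 1.666.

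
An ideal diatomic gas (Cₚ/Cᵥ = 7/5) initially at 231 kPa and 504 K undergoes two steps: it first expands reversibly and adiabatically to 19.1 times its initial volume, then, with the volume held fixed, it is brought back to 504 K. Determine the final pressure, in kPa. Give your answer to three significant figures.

Adiabatic step (PV^γ = const): P₂ = 231×(1/19.1)^(7/5) = 3.717 kPa; T₂ = 504×(1/19.1)^(2/5) = 154.9 K.
Isochoric: P₃ = P₂(T₃/T₂) = 3.717 × (504/154.9) = 12.09 kPa.

P₃ ≈ 12.1 kPa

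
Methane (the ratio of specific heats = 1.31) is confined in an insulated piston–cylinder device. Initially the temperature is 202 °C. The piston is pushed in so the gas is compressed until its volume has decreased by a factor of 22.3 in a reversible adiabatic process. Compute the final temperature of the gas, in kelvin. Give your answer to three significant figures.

For a reversible adiabat TV^(γ−1) is constant, so T₂ = T₁ (V₁/V₂)^(γ−1).
T₁ = 202 °C = 475.1 K.
T₂ = 475.1 × 22.3^(0.31) = 1244 K.

T₂ ≈ 1240 K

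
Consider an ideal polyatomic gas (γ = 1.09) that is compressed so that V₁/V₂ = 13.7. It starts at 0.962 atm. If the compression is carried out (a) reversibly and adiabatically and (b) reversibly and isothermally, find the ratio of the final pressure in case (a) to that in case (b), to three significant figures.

Isothermal: P_b = P₁(V₁/V₂) = 0.962×13.7.
Adiabatic: P_a = P₁(V₁/V₂)^γ = 0.962×13.7^(1.09).
P_a/P_b = (V₁/V₂)^(γ−1) = 13.7^(0.09) = 1.266.

P_adiabatic / P_isothermal ≈ 1.27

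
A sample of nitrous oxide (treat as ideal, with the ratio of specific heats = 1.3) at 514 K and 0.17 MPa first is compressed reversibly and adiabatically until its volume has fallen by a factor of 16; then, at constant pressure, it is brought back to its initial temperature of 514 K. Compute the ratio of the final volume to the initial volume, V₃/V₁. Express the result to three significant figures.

V₃/V₁ ≈ 0.0272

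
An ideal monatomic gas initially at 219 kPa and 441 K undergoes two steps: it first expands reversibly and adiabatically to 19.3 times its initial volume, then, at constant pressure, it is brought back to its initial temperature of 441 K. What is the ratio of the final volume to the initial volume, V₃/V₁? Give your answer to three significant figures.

V₃/V₁ ≈ 139

For a monatomic ideal gas γ = 5/3.
Adiabatic step: V₂/V₁ = 19.3; T₂ = T₁·(1/19.3)^(2/3) = 61.29 K.
Isobaric step: V₃/V₂ = T₃/T₂ = 441/61.29.
V₃/V₁ = (V₂/V₁)(V₃/V₂) = 19.3 × (441/61.29) = 138.9.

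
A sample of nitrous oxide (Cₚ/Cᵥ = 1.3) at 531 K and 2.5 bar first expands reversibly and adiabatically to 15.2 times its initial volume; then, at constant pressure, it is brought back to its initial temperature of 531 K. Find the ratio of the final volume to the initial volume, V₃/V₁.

V₃/V₁ ≈ 34.4

Adiabatic step: V₂/V₁ = 15.2; T₂ = T₁·(1/15.2)^(0.3) = 234.7 K.
Isobaric step: V₃/V₂ = T₃/T₂ = 531/234.7.
V₃/V₁ = (V₂/V₁)(V₃/V₂) = 15.2 × (531/234.7) = 34.39.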